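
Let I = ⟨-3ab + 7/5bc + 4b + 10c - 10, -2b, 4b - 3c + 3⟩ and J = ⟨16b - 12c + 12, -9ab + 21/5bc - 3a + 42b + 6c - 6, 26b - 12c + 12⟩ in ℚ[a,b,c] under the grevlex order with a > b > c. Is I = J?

Equality of ideals is decidable: compute both reduced Gröbner bases (unique for the ordering) and check whether they agree.
Buchberger on the first generating set:
f_1 = -3ab + 7/5bc + 4b + 10c - 10, LT = ab.
f_2 = -2b, LT = b.
f_3 = 4b - 3c + 3, LT = b.

S(f_1,f_2): lcm = ab. S = -7/15bc - 4/3b - 10/3c + 10/3.
  reduce S modulo (f_1, f_2, f_3):
  remainder -10/3c + 10/3 ≠ 0; add g_4 = -10/3c + 10/3 to the basis.

The other S-polynomials (S(f_1,f_3), S(f_2,f_3), S(f_1,g_4), S(f_2,g_4), S(f_3,g_4)) all reduce to 0 modulo the current basis, so we have a Gröbner basis.
Inter-reduce: drop elements whose leading term is divisible by another's, tail-reduce, and make monic.
Reduced Gröbner basis: {b, c - 1}.

Buchberger on the second generating set:
h_1 = 16b - 12c + 12, LT = b.
h_2 = -9ab + 21/5bc - 3a + 42b + 6c - 6, LT = ab.
h_3 = 26b - 12c + 12, LT = b.

S(h_1,h_2): lcm = ab. S = -¾ac + 7/15bc + 5/12a + 14/3b + ⅔c - ⅔.
  reduce S modulo (h_1, h_2, h_3):
  remainder -¾ac + 7/20c² + 5/12a + 229/60c - 25/6 ≠ 0; add k_4 = -¾ac + 7/20c² + 5/12a + 229/60c - 25/6 to the basis.

S(h_1,h_3): lcm = b. S = -15/52c + 15/52.
  reduce S modulo (h_1, h_2, h_3, k_4):
  remainder -15/52c + 15/52 ≠ 0; add k_5 = -15/52c + 15/52 to the basis.

S(h_2,h_3): lcm = ab. S = 6/13ac - 7/15bc - 5/39a - 14/3b - ⅔c + ⅔.
  reduce S modulo (h_1, h_2, h_3, k_4, k_5):
  remainder 5/39a ≠ 0; add k_6 = 5/39a to the basis.

The other S-polynomials (S(h_1,k_4), S(h_2,k_4), S(h_3,k_4), S(h_1,k_5), S(h_2,k_5), S(h_3,k_5), S(k_4,k_5), S(h_1,k_6), S(h_2,k_6), S(h_3,k_6), S(k_4,k_6), S(k_5,k_6)) all reduce to 0 modulo the current basis, so we have a Gröbner basis.
Inter-reduce: drop elements whose leading term is divisible by another's, tail-reduce, and make monic.
Reduced Gröbner basis: {a, b, c - 1}.

Since the reduced bases disagree, the two ideals are not the same.

No, the ideals differ.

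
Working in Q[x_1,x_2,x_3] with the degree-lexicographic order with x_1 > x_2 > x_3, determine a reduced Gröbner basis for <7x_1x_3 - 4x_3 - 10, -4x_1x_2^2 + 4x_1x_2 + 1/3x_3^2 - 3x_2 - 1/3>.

f_1 = 7x_1x_3 - 4x_3 - 10, LT = x_1x_3.
f_2 = -4x_1x_2^2 + 4x_1x_2 + 1/3x_3^2 - 3x_2 - 1/3, LT = x_1x_2^2.

S(f_1,f_2): lcm = x_1x_2^2x_3. S = x_1x_2x_3 - 4/7x_2^2x_3 + 1/12x_3^3 - 10/7x_2^2 - 3/4x_2x_3 - 1/12x_3.
  leading term x_1x_2x_3: subtract (1/7x_2)·f_1 from x_1x_2x_3 - 4/7x_2^2x_3 + 1/12x_3^3 - 10/7x_2^2 - 3/4x_2x_3 - 1/12x_3 → -4/7x_2^2x_3 + 1/12x_3^3 - 10/7x_2^2 - 5/28x_2x_3 + 10/7x_2 - 1/12x_3
  leading term x_2^2x_3: no divisor's leading term divides it; move -4/7x_2^2x_3 to the remainder.
  leading term x_3^3: no divisor's leading term divides it; move 1/12x_3^3 to the remainder.
  leading term x_2^2: no divisor's leading term divides it; move -10/7x_2^2 to the remainder.
  leading term x_2x_3: no divisor's leading term divides it; move -5/28x_2x_3 to the remainder.
  leading term x_2: no divisor's leading term divides it; move 10/7x_2 to the remainder.
  leading term x_3: no divisor's leading term divides it; move -1/12x_3 to the remainder.
  remainder -4/7x_2^2x_3 + 1/12x_3^3 - 10/7x_2^2 - 5/28x_2x_3 + 10/7x_2 - 1/12x_3 ≠ 0; add g_3 = -4/7x_2^2x_3 + 1/12x_3^3 - 10/7x_2^2 - 5/28x_2x_3 + 10/7x_2 - 1/12x_3 to the basis.

The other S-polynomials (S(f_1,g_3), S(f_2,g_3)) all reduce to 0 modulo the current basis, so we have a Gröbner basis.

G = {x_1x_2^2 - x_1x_2 - 1/12x_3^2 + 3/4x_2 + 1/12, x_2^2x_3 - 7/48x_3^3 + 5/2x_2^2 + 5/16x_2x_3 - 5/2x_2 + 7/48x_3, x_1x_3 - 4/7x_3 - 10/7}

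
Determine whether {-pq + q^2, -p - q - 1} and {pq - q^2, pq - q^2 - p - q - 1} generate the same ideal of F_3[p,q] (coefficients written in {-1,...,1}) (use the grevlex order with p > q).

Yes, the ideals are equal.

Equality of ideals is decidable: compute both reduced Gröbner bases (unique for the ordering) and check whether they agree.
Buchberger on the first generating set:
f_1 = -pq + q^2, LT = pq.
f_2 = -p - q - 1, LT = p.

S(f_1,f_2): lcm = pq. S = q^2 - q.
  reduce S modulo (f_1, f_2):
  remainder q^2 - q ≠ 0; add g_3 = q^2 - q to the basis.

The other S-polynomials (S(f_1,g_3), S(f_2,g_3)) all reduce to 0 modulo the current basis, so we have a Gröbner basis.
Inter-reduce: drop elements whose leading term is divisible by another's, tail-reduce, and make monic.
Reduced Gröbner basis: {q^2 - q, p + q + 1}.

Buchberger on the second generating set:
h_1 = pq - q^2, LT = pq.
h_2 = pq - q^2 - p - q - 1, LT = pq.

S(h_1,h_2): lcm = pq. S = p + q + 1.
  reduce S modulo (h_1, h_2):
  remainder p + q + 1 ≠ 0; add k_3 = p + q + 1 to the basis.

S(h_1,k_3): lcm = pq. S = q^2 - q.
  reduce S modulo (h_1, h_2, k_3):
  remainder q^2 - q ≠ 0; add k_4 = q^2 - q to the basis.

The other S-polynomials (S(h_2,k_3), S(h_1,k_4), S(h_2,k_4), S(k_3,k_4)) all reduce to 0 modulo the current basis, so we have a Gröbner basis.
Inter-reduce: drop elements whose leading term is divisible by another's, tail-reduce, and make monic.
Reduced Gröbner basis: {q^2 - q, p + q + 1}.

The two bases agree; hence the ideals are identical.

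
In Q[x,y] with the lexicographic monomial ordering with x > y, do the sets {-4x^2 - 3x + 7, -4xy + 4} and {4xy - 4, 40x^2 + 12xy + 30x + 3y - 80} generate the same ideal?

Two ideals are equal iff their reduced Gröbner bases coincide (the reduced basis is unique for a fixed ordering).
Buchberger on the first generating set:
f_1 = -4x^2 - 3x + 7, LT = x^2.
f_2 = -4xy + 4, LT = xy.

S(f_1,f_2): lcm = x^2y. S = 3/4xy + x - 7/4y.
  leading term xy: subtract (-3/16)·f_2 from 3/4xy + x - 7/4y → x - 7/4y + 3/4
  leading term x: no divisor's leading term divides it; move x to the remainder.
  leading term y: no divisor's leading term divides it; move -7/4y to the remainder.
  leading term 1: no divisor's leading term divides it; move 3/4 to the remainder.
  remainder x - 7/4y + 3/4 ≠ 0; add g_3 = x - 7/4y + 3/4 to the basis.

S(f_2,g_3): lcm = xy. S = 7/4y^2 - 3/4y - 1.
  leading term y^2: no divisor's leading term divides it; move 7/4y^2 to the remainder.
  leading term y: no divisor's leading term divides it; move -3/4y to the remainder.
  leading term 1: no divisor's leading term divides it; move -1 to the remainder.
  remainder 7/4y^2 - 3/4y - 1 ≠ 0; add g_4 = 7/4y^2 - 3/4y - 1 to the basis.

The other S-polynomials (S(f_1,g_3), S(f_1,g_4), S(f_2,g_4), S(g_3,g_4)) all reduce to 0 modulo the current basis, so we have a Gröbner basis.
Inter-reduce: drop elements whose leading term is divisible by another's, tail-reduce, and make monic.
Reduced Gröbner basis: {x - 7/4y + 3/4, y^2 - 3/7y - 4/7}.

Buchberger on the second generating set:
h_1 = 4xy - 4, LT = xy.
h_2 = 40x^2 + 12xy + 30x + 3y - 80, LT = x^2.

S(h_1,h_2): lcm = x^2y. S = -3/10xy^2 - 3/4xy - x - 3/40y^2 + 2y.
  leading term xy^2: subtract (-3/40y)·h_1 from -3/10xy^2 - 3/4xy - x - 3/40y^2 + 2y → -3/4xy - x - 3/40y^2 + 17/10y
  leading term xy: subtract (-3/16)·h_1 from -3/4xy - x - 3/40y^2 + 17/10y → -x - 3/40y^2 + 17/10y - 3/4
  leading term x: no divisor's leading term divides it; move -x to the remainder.
  leading term y^2: no divisor's leading term divides it; move -3/40y^2 to the remainder.
  leading term y: no divisor's leading term divides it; move 17/10y to the remainder.
  leading term 1: no divisor's leading term divides it; move -3/4 to the remainder.
  remainder -x - 3/40y^2 + 17/10y - 3/4 ≠ 0; add k_3 = -x - 3/40y^2 + 17/10y - 3/4 to the basis.

S(h_1,k_3): lcm = xy. S = -3/40y^3 + 17/10y^2 - 3/4y - 1.
  leading term y^3: no divisor's leading term divides it; move -3/40y^3 to the remainder.
  leading term y^2: no divisor's leading term divides it; move 17/10y^2 to the remainder.
  leading term y: no divisor's leading term divides it; move -3/4y to the remainder.
  leading term 1: no divisor's leading term divides it; move -1 to the remainder.
  remainder -3/40y^3 + 17/10y^2 - 3/4y - 1 ≠ 0; add k_4 = -3/40y^3 + 17/10y^2 - 3/4y - 1 to the basis.

The other S-polynomials (S(h_2,k_3), S(h_1,k_4), S(h_2,k_4), S(k_3,k_4)) all reduce to 0 modulo the current basis, so we have a Gröbner basis.
Inter-reduce: drop elements whose leading term is divisible by another's, tail-reduce, and make monic.
Reduced Gröbner basis: {x + 3/40y^2 - 17/10y + 3/4, y^3 - 68/3y^2 + 10y + 40/3}.

The bases are distinct; the ideals are different.

No, the ideals differ.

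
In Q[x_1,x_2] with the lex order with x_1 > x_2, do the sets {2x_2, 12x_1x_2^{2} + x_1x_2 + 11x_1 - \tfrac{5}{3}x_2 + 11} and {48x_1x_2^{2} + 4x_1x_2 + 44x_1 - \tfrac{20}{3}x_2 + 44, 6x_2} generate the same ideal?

Equality of ideals is decidable: compute both reduced Gröbner bases (unique for the ordering) and check whether they agree.
Buchberger on the first generating set:
f_1 = 2x_2, LT = x_2.
f_2 = 12x_1x_2^{2} + x_1x_2 + 11x_1 - \tfrac{5}{3}x_2 + 11, LT = x_1x_2^{2}.

S(f_1,f_2): lcm = x_1x_2^{2}. S = -\tfrac{1}{12}x_1x_2 - \tfrac{11}{12}x_1 + \tfrac{5}{36}x_2 - \tfrac{11}{12}.
  leading term x_1x_2: subtract (-\tfrac{1}{24}x_1)·f_1 from -\tfrac{1}{12}x_1x_2 - \tfrac{11}{12}x_1 + \tfrac{5}{36}x_2 - \tfrac{11}{12} → -\tfrac{11}{12}x_1 + \tfrac{5}{36}x_2 - \tfrac{11}{12}
  leading term x_1: no divisor's leading term divides it; move -\tfrac{11}{12}x_1 to the remainder.
  leading term x_2: subtract (\tfrac{5}{72})·f_1 from \tfrac{5}{36}x_2 - \tfrac{11}{12} → -\tfrac{11}{12}
  leading term 1: no divisor's leading term divides it; move -\tfrac{11}{12} to the remainder.
  remainder -\tfrac{11}{12}x_1 - \tfrac{11}{12} ≠ 0; add g_3 = -\tfrac{11}{12}x_1 - \tfrac{11}{12} to the basis.

The other S-polynomials (S(f_1,g_3), S(f_2,g_3)) all reduce to 0 modulo the current basis, so we have a Gröbner basis.
Inter-reduce: drop elements whose leading term is divisible by another's, tail-reduce, and make monic.
Reduced Gröbner basis: {x_1 + 1, x_2}.

Buchberger on the second generating set:
h_1 = 48x_1x_2^{2} + 4x_1x_2 + 44x_1 - \tfrac{20}{3}x_2 + 44, LT = x_1x_2^{2}.
h_2 = 6x_2, LT = x_2.

S(h_1,h_2): lcm = x_1x_2^{2}. S = \tfrac{1}{12}x_1x_2 + \tfrac{11}{12}x_1 - \tfrac{5}{36}x_2 + \tfrac{11}{12}.
  leading term x_1x_2: subtract (\tfrac{1}{72}x_1)·h_2 from \tfrac{1}{12}x_1x_2 + \tfrac{11}{12}x_1 - \tfrac{5}{36}x_2 + \tfrac{11}{12} → \tfrac{11}{12}x_1 - \tfrac{5}{36}x_2 + \tfrac{11}{12}
  leading term x_1: no divisor's leading term divides it; move \tfrac{11}{12}x_1 to the remainder.
  leading term x_2: subtract (-\tfrac{5}{216})·h_2 from -\tfrac{5}{36}x_2 + \tfrac{11}{12} → \tfrac{11}{12}
  leading term 1: no divisor's leading term divides it; move \tfrac{11}{12} to the remainder.
  remainder \tfrac{11}{12}x_1 + \tfrac{11}{12} ≠ 0; add k_3 = \tfrac{11}{12}x_1 + \tfrac{11}{12} to the basis.

The other S-polynomials (S(h_1,k_3), S(h_2,k_3)) all reduce to 0 modulo the current basis, so we have a Gröbner basis.
Inter-reduce: drop elements whose leading term is divisible by another's, tail-reduce, and make monic.
Reduced Gröbner basis: {x_1 + 1, x_2}.

Same reduced basis, so the two generating sets span the same ideal.

Yes, the ideals are equal.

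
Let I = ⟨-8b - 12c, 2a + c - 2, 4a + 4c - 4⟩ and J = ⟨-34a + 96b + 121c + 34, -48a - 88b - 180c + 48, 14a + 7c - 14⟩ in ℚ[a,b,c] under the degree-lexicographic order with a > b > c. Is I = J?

For a fixed monomial order, each ideal has a unique reduced Gröbner basis; comparing bases decides equality.
Buchberger on the first generating set:
f_1 = -8b - 12c, LT = b.
f_2 = 2a + c - 2, LT = a.
f_3 = 4a + 4c - 4, LT = a.

S(f_1,f_2): leading monomials are coprime, so the S-polynomial reduces to 0 (Buchberger's first criterion).
S(f_1,f_3): leading monomials are coprime, so the S-polynomial reduces to 0 (Buchberger's first criterion).
S(f_2,f_3): lcm = a. S = -½c.
  leading term c: no divisor's leading term divides it; move -½c to the remainder.
  remainder -½c ≠ 0; add g_4 = -½c to the basis.

S(f_1,g_4): leading monomials are coprime, so the S-polynomial reduces to 0 (Buchberger's first criterion).
S(f_2,g_4): leading monomials are coprime, so the S-polynomial reduces to 0 (Buchberger's first criterion).
S(f_3,g_4): leading monomials are coprime, so the S-polynomial reduces to 0 (Buchberger's first criterion).
Every S-polynomial of the final basis reduces to 0, so we have a Gröbner basis.
Inter-reduce: drop elements whose leading term is divisible by another's, tail-reduce, and make monic.
Reduced Gröbner basis: {a - 1, b, c}.

Buchberger on the second generating set:
h_1 = -34a + 96b + 121c + 34, LT = a.
h_2 = -48a - 88b - 180c + 48, LT = a.
h_3 = 14a + 7c - 14, LT = a.

S(h_1,h_2): lcm = a. S = -475/102b - 497/68c.
  leading term b: no divisor's leading term divides it; move -475/102b to the remainder.
  leading term c: no divisor's leading term divides it; move -497/68c to the remainder.
  remainder -475/102b - 497/68c ≠ 0; add k_4 = -475/102b - 497/68c to the basis.

S(h_1,h_3): lcm = a. S = -48/17b - 69/17c.
  leading term b: subtract (288/475)·k_4 from -48/17b - 69/17c → 177/475c
  leading term c: no divisor's leading term divides it; move 177/475c to the remainder.
  remainder 177/475c ≠ 0; add k_5 = 177/475c to the basis.

S(h_2,h_3): lcm = a. S = 11/6b + 13/4c.
  leading term b: subtract (-187/475)·k_4 from 11/6b + 13/4c → 177/475c
  leading term c: subtract (1)·k_5 from 177/475c → 0
  remainder 0.

S(h_1,k_4): leading monomials are coprime, so the S-polynomial reduces to 0 (Buchberger's first criterion).
S(h_2,k_4): leading monomials are coprime, so the S-polynomial reduces to 0 (Buchberger's first criterion).
S(h_3,k_4): leading monomials are coprime, so the S-polynomial reduces to 0 (Buchberger's first criterion).
S(h_1,k_5): leading monomials are coprime, so the S-polynomial reduces to 0 (Buchberger's first criterion).
S(h_2,k_5): leading monomials are coprime, so the S-polynomial reduces to 0 (Buchberger's first criterion).
S(h_3,k_5): leading monomials are coprime, so the S-polynomial reduces to 0 (Buchberger's first criterion).
S(k_4,k_5): leading monomials are coprime, so the S-polynomial reduces to 0 (Buchberger's first criterion).
Every S-polynomial of the final basis reduces to 0, so we have a Gröbner basis.
Inter-reduce: drop elements whose leading term is divisible by another's, tail-reduce, and make monic.
Reduced Gröbner basis: {a - 1, b, c}.

Same reduced basis, so the two generating sets span the same ideal.

Yes, the ideals are equal.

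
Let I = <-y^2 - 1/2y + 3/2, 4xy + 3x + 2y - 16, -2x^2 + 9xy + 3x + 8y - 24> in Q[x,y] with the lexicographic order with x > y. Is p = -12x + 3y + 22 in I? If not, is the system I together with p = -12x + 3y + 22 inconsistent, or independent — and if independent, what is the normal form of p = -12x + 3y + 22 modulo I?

Adjoining -12x + 3y + 22 makes the ideal the whole ring: the system is inconsistent.

First compute the reduced Gröbner basis of I by Buchberger's algorithm.
f_1 = -y^2 - 1/2y + 3/2, LT = y^2.
f_2 = 4xy + 3x + 2y - 16, LT = xy.
f_3 = -2x^2 + 9xy + 3x + 8y - 24, LT = x^2.

S(f_1,f_2): lcm = xy^2. S = -1/4xy - 3/2x - 1/2y^2 + 4y.
  reduce S modulo (f_1, f_2, f_3):
  remainder -21/16x + 35/8y - 7/4 ≠ 0; add h_4 = -21/16x + 35/8y - 7/4 to the basis.

S(f_2,f_3): lcm = x^2y. S = 3/4x^2 + 9/2xy^2 + 2xy - 4x + 4y^2 - 12y.
  reduce S modulo (f_1, f_2, f_3, h_4):
  remainder -179/24y + 179/24 ≠ 0; add h_5 = -179/24y + 179/24 to the basis.

The other S-polynomials (S(f_1,f_3), S(f_1,h_4), S(f_2,h_4), S(f_3,h_4), S(f_1,h_5), S(f_2,h_5), S(f_3,h_5), S(h_4,h_5)) all reduce to 0 modulo the current basis, so we have a Gröbner basis.
Inter-reduce: drop elements whose leading term is divisible by another's, tail-reduce, and make monic.
Reduced Gröbner basis: {x - 2, y - 1}.
Label its elements g_1 = x - 2, g_2 = y - 1.

Reduce p = -12x + 3y + 22 modulo G:
  leading term x: subtract (-12)·g_1 from -12x + 3y + 22 → 3y - 2
  leading term y: subtract (3)·g_2 from 3y - 2 → 1
  leading term 1: no divisor's leading term divides it; move 1 to the remainder.
  normal form = 1.
The normal form is nonzero, so p ∉ I. Since p minus its normal form lies in I, I + (p) = I + (r) where r = 1; decide whether this ideal is the whole ring.
Here r = 1 is a nonzero constant, hence a unit: 1 ∈ I + (p), the Gröbner basis of I + (p) is {1}, and the enlarged system has no common solution — adjoining p is inconsistent.

The remainder on division by a Gröbner basis is unique — it is the normal form.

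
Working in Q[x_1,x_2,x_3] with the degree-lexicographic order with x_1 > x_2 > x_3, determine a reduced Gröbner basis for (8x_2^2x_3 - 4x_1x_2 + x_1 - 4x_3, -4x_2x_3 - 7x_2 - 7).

f_1 = 8x_2^2x_3 - 4x_1x_2 + x_1 - 4x_3, LT = x_2^2x_3.
f_2 = -4x_2x_3 - 7x_2 - 7, LT = x_2x_3.

S(f_1,f_2): lcm = x_2^2x_3. S = -1/2x_1x_2 - 7/4x_2^2 + 1/8x_1 - 7/4x_2 - 1/2x_3.
  reduce S modulo (f_1, f_2):
  remainder -1/2x_1x_2 - 7/4x_2^2 + 1/8x_1 - 7/4x_2 - 1/2x_3 ≠ 0; add g_3 = -1/2x_1x_2 - 7/4x_2^2 + 1/8x_1 - 7/4x_2 - 1/2x_3 to the basis.

S(f_2,g_3): lcm = x_1x_2x_3. S = -7/2x_2^2x_3 + 7/4x_1x_2 + 1/4x_1x_3 - 7/2x_2x_3 - x_3^2 + 7/4x_1.
  reduce S modulo (f_1, f_2, g_3):
  remainder 1/4x_1x_3 - x_3^2 + 35/16x_1 + 49/8x_2 - 7/4x_3 + 49/8 ≠ 0; add g_4 = 1/4x_1x_3 - x_3^2 + 35/16x_1 + 49/8x_2 - 7/4x_3 + 49/8 to the basis.

The other S-polynomials (S(f_1,g_3), S(f_1,g_4), S(f_2,g_4), S(g_3,g_4)) all reduce to 0 modulo the current basis, so we have a Gröbner basis.
Inter-reduce: drop elements whose leading term is divisible by another's, tail-reduce, and make monic.

G = {x_1x_2 + 7/2x_2^2 - 1/4x_1 + 7/2x_2 + x_3, x_1x_3 - 4x_3^2 + 35/4x_1 + 49/2x_2 - 7x_3 + 49/2, x_2x_3 + 7/4x_2 + 7/4}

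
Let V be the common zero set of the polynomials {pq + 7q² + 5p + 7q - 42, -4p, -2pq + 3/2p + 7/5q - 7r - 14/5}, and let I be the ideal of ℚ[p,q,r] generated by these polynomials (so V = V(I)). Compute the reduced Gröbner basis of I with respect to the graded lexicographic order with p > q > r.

G = {r² + r, p, q - 5r - 2}

f_1 = pq + 7q² + 5p + 7q - 42, LT = pq.
f_2 = -4p, LT = p.
f_3 = -2pq + 3/2p + 7/5q - 7r - 14/5, LT = pq.

S(f_1,f_2): lcm = pq. S = 7q² + 5p + 7q - 42.
  leading term q²: no divisor's leading term divides it; move 7q² to the remainder.
  leading term p: subtract (-5/4)·f_2 from 5p + 7q - 42 → 7q - 42
  leading term q: no divisor's leading term divides it; move 7q to the remainder.
  leading term 1: no divisor's leading term divides it; move -42 to the remainder.
  remainder 7q² + 7q - 42 ≠ 0; add g_4 = 7q² + 7q - 42 to the basis.

S(f_1,f_3): lcm = pq. S = 7q² + 23/4p + 77/10q - 7/2r - 217/5.
  leading term q²: subtract (1)·g_4 from 7q² + 23/4p + 77/10q - 7/2r - 217/5 → 23/4p + 7/10q - 7/2r - 7/5
  leading term p: subtract (-23/16)·f_2 from 23/4p + 7/10q - 7/2r - 7/5 → 7/10q - 7/2r - 7/5
  leading term q: no divisor's leading term divides it; move 7/10q to the remainder.
  leading term r: no divisor's leading term divides it; move -7/2r to the remainder.
  leading term 1: no divisor's leading term divides it; move -7/5 to the remainder.
  remainder 7/10q - 7/2r - 7/5 ≠ 0; add g_5 = 7/10q - 7/2r - 7/5 to the basis.

S(f_3,g_4): lcm = pq². S = -7/4pq - 7/10q² + 7/2qr + 6p + 7/5q.
  leading term pq: subtract (-7/4)·f_1 from -7/4pq - 7/10q² + 7/2qr + 6p + 7/5q → 231/20q² + 7/2qr + 59/4p + 273/20q - 147/2
  leading term q²: subtract (33/20)·g_4 from 231/20q² + 7/2qr + 59/4p + 273/20q - 147/2 → 7/2qr + 59/4p + 21/10q - 21/5
  leading term qr: subtract (5r)·g_5 from 7/2qr + 59/4p + 21/10q - 21/5 → 35/2r² + 59/4p + 21/10q + 7r - 21/5
  leading term r²: no divisor's leading term divides it; move 35/2r² to the remainder.
  leading term p: subtract (-59/16)·f_2 from 59/4p + 21/10q + 7r - 21/5 → 21/10q + 7r - 21/5
  leading term q: subtract (3)·g_5 from 21/10q + 7r - 21/5 → 35/2r
  leading term r: no divisor's leading term divides it; move 35/2r to the remainder.
  remainder 35/2r² + 35/2r ≠ 0; add g_6 = 35/2r² + 35/2r to the basis.

The other S-polynomials (S(f_2,f_3), S(f_1,g_4), S(f_2,g_4), S(f_1,g_5), S(f_2,g_5), S(f_3,g_5), S(g_4,g_5), S(f_1,g_6), S(f_2,g_6), S(f_3,g_6), S(g_4,g_6), S(g_5,g_6)) all reduce to 0 modulo the current basis, so we have a Gröbner basis.
Inter-reduce: drop elements whose leading term is divisible by another's, tail-reduce, and make monic.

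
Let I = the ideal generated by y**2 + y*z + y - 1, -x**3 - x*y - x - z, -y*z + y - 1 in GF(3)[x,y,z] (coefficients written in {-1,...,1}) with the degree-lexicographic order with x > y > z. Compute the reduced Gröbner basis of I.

Buchberger's algorithm terminates because the ascending chain of leading-term ideals stabilizes.

f_1 = y**2 + y*z + y - 1, LT = y**2.
f_2 = -x**3 - x*y - x - z, LT = x**3.
f_3 = -y*z + y - 1, LT = y*z.

S(f_1,f_3): lcm = y**2*z. S = y*z**2 + y**2 + y*z - y - z.
  leading term y*z**2: subtract (-z)·f_3 from y*z**2 + y**2 + y*z - y - z → y**2 - y*z - y + z
  leading term y**2: subtract (1)·f_1 from y**2 - y*z - y + z → y*z + y + z + 1
  leading term y*z: subtract (-1)·f_3 from y*z + y + z + 1 → -y + z
  leading term y: no divisor's leading term divides it; move -y to the remainder.
  leading term z: no divisor's leading term divides it; move z to the remainder.
  remainder -y + z ≠ 0; add g_4 = -y + z to the basis.

S(f_3,g_4): lcm = y*z. S = z**2 - y + 1.
  leading term z**2: no divisor's leading term divides it; move z**2 to the remainder.
  leading term y: subtract (1)·g_4 from -y + 1 → -z + 1
  leading term z: no divisor's leading term divides it; move -z to the remainder.
  leading term 1: no divisor's leading term divides it; move 1 to the remainder.
  remainder z**2 - z + 1 ≠ 0; add g_5 = z**2 - z + 1 to the basis.

The other S-polynomials (S(f_1,f_2), S(f_2,f_3), S(f_1,g_4), S(f_2,g_4), S(f_1,g_5), S(f_2,g_5), S(f_3,g_5), S(g_4,g_5)) all reduce to 0 modulo the current basis, so we have a Gröbner basis.
Inter-reduce: drop elements whose leading term is divisible by another's, tail-reduce, and make monic.

G = {x**3 + x*z + x + z, z**2 - z + 1, y - z}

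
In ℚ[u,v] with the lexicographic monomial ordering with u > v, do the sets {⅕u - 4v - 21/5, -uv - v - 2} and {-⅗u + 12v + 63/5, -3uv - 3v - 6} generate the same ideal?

Since reduced Gröbner bases are canonical representatives of ideals under a given ordering, it suffices to compute and compare them.
Buchberger on the first generating set:
f_1 = ⅕u - 4v - 21/5, LT = u.
f_2 = -uv - v - 2, LT = uv.

S(f_1,f_2): lcm = uv. S = -20v² - 22v - 2.
  leading term v²: no divisor's leading term divides it; move -20v² to the remainder.
  leading term v: no divisor's leading term divides it; move -22v to the remainder.
  leading term 1: no divisor's leading term divides it; move -2 to the remainder.
  remainder -20v² - 22v - 2 ≠ 0; add g_3 = -20v² - 22v - 2 to the basis.

S(f_1,g_3): leading monomials are coprime, so the S-polynomial reduces to 0 (Buchberger's first criterion).
S(f_2,g_3): lcm = uv². S = -11/10uv - 1/10u + v² + 2v.
  leading term uv: subtract (-11/2v)·f_1 from -11/10uv - 1/10u + v² + 2v → -1/10u - 21v² - 211/10v
  leading term u: subtract (-½)·f_1 from -1/10u - 21v² - 211/10v → -21v² - 231/10v - 21/10
  leading term v²: subtract (21/20)·g_3 from -21v² - 231/10v - 21/10 → 0
  remainder 0.

Every S-polynomial of the final basis reduces to 0, so we have a Gröbner basis.
Inter-reduce: drop elements whose leading term is divisible by another's, tail-reduce, and make monic.
Reduced Gröbner basis: {u - 20v - 21, v² + 11/10v + 1/10}.

Buchberger on the second generating set:
h_1 = -⅗u + 12v + 63/5, LT = u.
h_2 = -3uv - 3v - 6, LT = uv.

S(h_1,h_2): lcm = uv. S = -20v² - 22v - 2.
  leading term v²: no divisor's leading term divides it; move -20v² to the remainder.
  leading term v: no divisor's leading term divides it; move -22v to the remainder.
  leading term 1: no divisor's leading term divides it; move -2 to the remainder.
  remainder -20v² - 22v - 2 ≠ 0; add k_3 = -20v² - 22v - 2 to the basis.

S(h_1,k_3): leading monomials are coprime, so the S-polynomial reduces to 0 (Buchberger's first criterion).
S(h_2,k_3): lcm = uv². S = -11/10uv - 1/10u + v² + 2v.
  leading term uv: subtract (11/6v)·h_1 from -11/10uv - 1/10u + v² + 2v → -1/10u - 21v² - 211/10v
  leading term u: subtract (⅙)·h_1 from -1/10u - 21v² - 211/10v → -21v² - 231/10v - 21/10
  leading term v²: subtract (21/20)·k_3 from -21v² - 231/10v - 21/10 → 0
  remainder 0.

Every S-polynomial of the final basis reduces to 0, so we have a Gröbner basis.
Inter-reduce: drop elements whose leading term is divisible by another's, tail-reduce, and make monic.
Reduced Gröbner basis: {u - 20v - 21, v² + 11/10v + 1/10}.

The two bases agree; hence the ideals are identical.
The choice of monomial ordering does not affect the verdict — as long as both bases are computed under the same ordering, their equality decides ideal equality.

Yes, the ideals are equal.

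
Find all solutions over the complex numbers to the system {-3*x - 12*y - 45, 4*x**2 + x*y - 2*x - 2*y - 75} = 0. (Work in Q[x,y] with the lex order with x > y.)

{(5, -5), (-18/5, -57/20)}

Compute a lex Gröbner basis by Buchberger's algorithm.
f_1 = -3*x - 12*y - 45, LT = x.
f_2 = 4*x**2 + x*y - 2*x - 2*y - 75, LT = x**2.

S(f_1,f_2): lcm = x**2. S = 15/4*x*y + 31/2*x + 1/2*y + 75/4.
  leading term x*y: subtract (-5/4*y)·f_1 from 15/4*x*y + 31/2*x + 1/2*y + 75/4 → 31/2*x - 15*y**2 - 223/4*y + 75/4
  leading term x: subtract (-31/6)·f_1 from 31/2*x - 15*y**2 - 223/4*y + 75/4 → -15*y**2 - 471/4*y - 855/4
  leading term y**2: no divisor's leading term divides it; move -15*y**2 to the remainder.
  leading term y: no divisor's leading term divides it; move -471/4*y to the remainder.
  leading term 1: no divisor's leading term divides it; move -855/4 to the remainder.
  remainder -15*y**2 - 471/4*y - 855/4 ≠ 0; add h_3 = -15*y**2 - 471/4*y - 855/4 to the basis.

The other S-polynomials (S(f_1,h_3), S(f_2,h_3)) all reduce to 0 modulo the current basis, so we have a Gröbner basis.
Inter-reduce: drop elements whose leading term is divisible by another's, tail-reduce, and make monic.
Reduced Gröbner basis: {x + 4*y + 15, y**2 + 157/20*y + 57/4}.

A lex Gröbner basis eliminates variables successively. Here y**2 + 157/20*y + 57/4 depends only on y, with roots {-5, -57/20}; lifting each root through the earlier basis elements recovers the full solutions.
  y = -5: the earlier basis element becomes x - 5 = 0, giving x = 5 — point (5, -5).
  y = -57/20: the earlier basis element becomes x + 18/5 = 0, giving x = -18/5 — point (-18/5, -57/20).
Each listed point satisfies every original equation (direct substitution).
This is the nonlinear analogue of row-reducing a linear system.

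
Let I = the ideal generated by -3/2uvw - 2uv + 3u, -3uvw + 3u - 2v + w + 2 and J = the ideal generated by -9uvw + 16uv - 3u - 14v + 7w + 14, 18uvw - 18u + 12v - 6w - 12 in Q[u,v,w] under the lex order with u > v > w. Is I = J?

Yes, the ideals are equal.

For a fixed monomial order, each ideal has a unique reduced Gröbner basis; comparing bases decides equality.
Buchberger on the first generating set:
f_1 = -3/2uvw - 2uv + 3u, LT = uvw.
f_2 = -3uvw + 3u - 2v + w + 2, LT = uvw.

S(f_1,f_2): lcm = uvw. S = 4/3uv - u - 2/3v + 1/3w + 2/3.
  leading term uv: no divisor's leading term divides it; move 4/3uv to the remainder.
  leading term u: no divisor's leading term divides it; move -u to the remainder.
  leading term v: no divisor's leading term divides it; move -2/3v to the remainder.
  leading term w: no divisor's leading term divides it; move 1/3w to the remainder.
  leading term 1: no divisor's leading term divides it; move 2/3 to the remainder.
  remainder 4/3uv - u - 2/3v + 1/3w + 2/3 ≠ 0; add g_3 = 4/3uv - u - 2/3v + 1/3w + 2/3 to the basis.

S(f_1,g_3): lcm = uvw. S = 4/3uv + 3/4uw - 2u + 1/2vw - 1/4w^2 - 1/2w.
  leading term uv: subtract (1)·g_3 from 4/3uv + 3/4uw - 2u + 1/2vw - 1/4w^2 - 1/2w → 3/4uw - u + 1/2vw + 2/3v - 1/4w^2 - 5/6w - 2/3
  leading term uw: no divisor's leading term divides it; move 3/4uw to the remainder.
  leading term u: no divisor's leading term divides it; move -u to the remainder.
  leading term vw: no divisor's leading term divides it; move 1/2vw to the remainder.
  leading term v: no divisor's leading term divides it; move 2/3v to the remainder.
  leading term w^2: no divisor's leading term divides it; move -1/4w^2 to the remainder.
  leading term w: no divisor's leading term divides it; move -5/6w to the remainder.
  leading term 1: no divisor's leading term divides it; move -2/3 to the remainder.
  remainder 3/4uw - u + 1/2vw + 2/3v - 1/4w^2 - 5/6w - 2/3 ≠ 0; add g_4 = 3/4uw - u + 1/2vw + 2/3v - 1/4w^2 - 5/6w - 2/3 to the basis.

S(f_1,g_4): lcm = uvw. S = 8/3uv - 2u - 2/3v^2w - 8/9v^2 + 1/3vw^2 + 10/9vw + 8/9v.
  leading term uv: subtract (2)·g_3 from 8/3uv - 2u - 2/3v^2w - 8/9v^2 + 1/3vw^2 + 10/9vw + 8/9v → -2/3v^2w - 8/9v^2 + 1/3vw^2 + 10/9vw + 20/9v - 2/3w - 4/3
  leading term v^2w: no divisor's leading term divides it; move -2/3v^2w to the remainder.
  leading term v^2: no divisor's leading term divides it; move -8/9v^2 to the remainder.
  leading term vw^2: no divisor's leading term divides it; move 1/3vw^2 to the remainder.
  leading term vw: no divisor's leading term divides it; move 10/9vw to the remainder.
  leading term v: no divisor's leading term divides it; move 20/9v to the remainder.
  leading term w: no divisor's leading term divides it; move -2/3w to the remainder.
  leading term 1: no divisor's leading term divides it; move -4/3 to the remainder.
  remainder -2/3v^2w - 8/9v^2 + 1/3vw^2 + 10/9vw + 20/9v - 2/3w - 4/3 ≠ 0; add g_5 = -2/3v^2w - 8/9v^2 + 1/3vw^2 + 10/9vw + 20/9v - 2/3w - 4/3 to the basis.

The other S-polynomials (S(f_2,g_3), S(f_2,g_4), S(g_3,g_4), S(f_1,g_5), S(f_2,g_5), S(g_3,g_5), S(g_4,g_5)) all reduce to 0 modulo the current basis, so we have a Gröbner basis.
Inter-reduce: drop elements whose leading term is divisible by another's, tail-reduce, and make monic.
Reduced Gröbner basis: {uv - 3/4u - 1/2v + 1/4w + 1/2, uw - 4/3u + 2/3vw + 8/9v - 1/3w^2 - 10/9w - 8/9, v^2w + 4/3v^2 - 1/2vw^2 - 5/3vw - 10/3v + w + 2}.

Buchberger on the second generating set:
h_1 = -9uvw + 16uv - 3u - 14v + 7w + 14, LT = uvw.
h_2 = 18uvw - 18u + 12v - 6w - 12, LT = uvw.

S(h_1,h_2): lcm = uvw. S = -16/9uv + 4/3u + 8/9v - 4/9w - 8/9.
  leading term uv: no divisor's leading term divides it; move -16/9uv to the remainder.
  leading term u: no divisor's leading term divides it; move 4/3u to the remainder.
  leading term v: no divisor's leading term divides it; move 8/9v to the remainder.
  leading term w: no divisor's leading term divides it; move -4/9w to the remainder.
  leading term 1: no divisor's leading term divides it; move -8/9 to the remainder.
  remainder -16/9uv + 4/3u + 8/9v - 4/9w - 8/9 ≠ 0; add k_3 = -16/9uv + 4/3u + 8/9v - 4/9w - 8/9 to the basis.

S(h_1,k_3): lcm = uvw. S = -16/9uv + 3/4uw + 1/3u + 1/2vw + 14/9v - 1/4w^2 - 23/18w - 14/9.
  leading term uv: subtract (1)·k_3 from -16/9uv + 3/4uw + 1/3u + 1/2vw + 14/9v - 1/4w^2 - 23/18w - 14/9 → 3/4uw - u + 1/2vw + 2/3v - 1/4w^2 - 5/6w - 2/3
  leading term uw: no divisor's leading term divides it; move 3/4uw to the remainder.
  leading term u: no divisor's leading term divides it; move -u to the remainder.
  leading term vw: no divisor's leading term divides it; move 1/2vw to the remainder.
  leading term v: no divisor's leading term divides it; move 2/3v to the remainder.
  leading term w^2: no divisor's leading term divides it; move -1/4w^2 to the remainder.
  leading term w: no divisor's leading term divides it; move -5/6w to the remainder.
  leading term 1: no divisor's leading term divides it; move -2/3 to the remainder.
  remainder 3/4uw - u + 1/2vw + 2/3v - 1/4w^2 - 5/6w - 2/3 ≠ 0; add k_4 = 3/4uw - u + 1/2vw + 2/3v - 1/4w^2 - 5/6w - 2/3 to the basis.

S(h_1,k_4): lcm = uvw. S = -4/9uv + 1/3u - 2/3v^2w - 8/9v^2 + 1/3vw^2 + 10/9vw + 22/9v - 7/9w - 14/9.
  leading term uv: subtract (1/4)·k_3 from -4/9uv + 1/3u - 2/3v^2w - 8/9v^2 + 1/3vw^2 + 10/9vw + 22/9v - 7/9w - 14/9 → -2/3v^2w - 8/9v^2 + 1/3vw^2 + 10/9vw + 20/9v - 2/3w - 4/3
  leading term v^2w: no divisor's leading term divides it; move -2/3v^2w to the remainder.
  leading term v^2: no divisor's leading term divides it; move -8/9v^2 to the remainder.
  leading term vw^2: no divisor's leading term divides it; move 1/3vw^2 to the remainder.
  leading term vw: no divisor's leading term divides it; move 10/9vw to the remainder.
  leading term v: no divisor's leading term divides it; move 20/9v to the remainder.
  leading term w: no divisor's leading term divides it; move -2/3w to the remainder.
  leading term 1: no divisor's leading term divides it; move -4/3 to the remainder.
  remainder -2/3v^2w - 8/9v^2 + 1/3vw^2 + 10/9vw + 20/9v - 2/3w - 4/3 ≠ 0; add k_5 = -2/3v^2w - 8/9v^2 + 1/3vw^2 + 10/9vw + 20/9v - 2/3w - 4/3 to the basis.

The other S-polynomials (S(h_2,k_3), S(h_2,k_4), S(k_3,k_4), S(h_1,k_5), S(h_2,k_5), S(k_3,k_5), S(k_4,k_5)) all reduce to 0 modulo the current basis, so we have a Gröbner basis.
Inter-reduce: drop elements whose leading term is divisible by another's, tail-reduce, and make monic.
Reduced Gröbner basis: {uv - 3/4u - 1/2v + 1/4w + 1/2, uw - 4/3u + 2/3vw + 8/9v - 1/3w^2 - 10/9w - 8/9, v^2w + 4/3v^2 - 1/2vw^2 - 5/3vw - 10/3v + w + 2}.

The two bases agree; hence the ideals are identical.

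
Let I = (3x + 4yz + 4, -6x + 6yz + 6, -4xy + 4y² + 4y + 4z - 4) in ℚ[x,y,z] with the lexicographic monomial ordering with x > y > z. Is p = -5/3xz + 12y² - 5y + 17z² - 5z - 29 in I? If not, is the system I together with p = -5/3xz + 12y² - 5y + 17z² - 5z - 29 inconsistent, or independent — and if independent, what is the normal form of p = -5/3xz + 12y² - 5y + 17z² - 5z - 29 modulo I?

-5/3xz + 12y² - 5y + 17z² - 5z - 29 lies in I (it reduces to 0).

First compute the reduced Gröbner basis of I by Buchberger's algorithm.
f_1 = 3x + 4yz + 4, LT = x.
f_2 = -6x + 6yz + 6, LT = x.
f_3 = -4xy + 4y² + 4y + 4z - 4, LT = xy.

S(f_1,f_2): lcm = x. S = 7/3yz + 7/3.
  leading term yz: no divisor's leading term divides it; move 7/3yz to the remainder.
  leading term 1: no divisor's leading term divides it; move 7/3 to the remainder.
  remainder 7/3yz + 7/3 ≠ 0; add h_4 = 7/3yz + 7/3 to the basis.

S(f_1,f_3): lcm = xy. S = 4/3y²z + y² + 7/3y + z - 1.
  leading term y²z: subtract (4/7y)·h_4 from 4/3y²z + y² + 7/3y + z - 1 → y² + y + z - 1
  leading term y²: no divisor's leading term divides it; move y² to the remainder.
  leading term y: no divisor's leading term divides it; move y to the remainder.
  leading term z: no divisor's leading term divides it; move z to the remainder.
  leading term 1: no divisor's leading term divides it; move -1 to the remainder.
  remainder y² + y + z - 1 ≠ 0; add h_5 = y² + y + z - 1 to the basis.

S(f_3,h_4): lcm = xyz. S = -x - y²z - yz - z² + z.
  leading term x: subtract (-⅓)·f_1 from -x - y²z - yz - z² + z → -y²z + ⅓yz - z² + z + 4/3
  leading term y²z: subtract (-3/7y)·h_4 from -y²z + ⅓yz - z² + z + 4/3 → ⅓yz + y - z² + z + 4/3
  leading term yz: subtract (1/7)·h_4 from ⅓yz + y - z² + z + 4/3 → y - z² + z + 1
  leading term y: no divisor's leading term divides it; move y to the remainder.
  leading term z²: no divisor's leading term divides it; move -z² to the remainder.
  leading term z: no divisor's leading term divides it; move z to the remainder.
  leading term 1: no divisor's leading term divides it; move 1 to the remainder.
  remainder y - z² + z + 1 ≠ 0; add h_6 = y - z² + z + 1 to the basis.

S(h_4,h_6): lcm = yz. S = z³ - z² - z + 1.
  leading term z³: no divisor's leading term divides it; move z³ to the remainder.
  leading term z²: no divisor's leading term divides it; move -z² to the remainder.
  leading term z: no divisor's leading term divides it; move -z to the remainder.
  leading term 1: no divisor's leading term divides it; move 1 to the remainder.
  remainder z³ - z² - z + 1 ≠ 0; add h_7 = z³ - z² - z + 1 to the basis.

The other S-polynomials (S(f_2,f_3), S(f_1,h_4), S(f_2,h_4), S(f_1,h_5), S(f_2,h_5), S(f_3,h_5), S(h_4,h_5), S(f_1,h_6), S(f_2,h_6), S(f_3,h_6), S(h_5,h_6), S(f_1,h_7), S(f_2,h_7), S(f_3,h_7), S(h_4,h_7), S(h_5,h_7), S(h_6,h_7)) all reduce to 0 modulo the current basis, so we have a Gröbner basis.
Inter-reduce: drop elements whose leading term is divisible by another's, tail-reduce, and make monic.
Reduced Gröbner basis: {x, y - z² + z + 1, z³ - z² - z + 1}.
Label its elements g_1 = x, g_2 = y - z² + z + 1, g_3 = z³ - z² - z + 1.

Reduce p = -5/3xz + 12y² - 5y + 17z² - 5z - 29 modulo G:
  leading term xz: subtract (-5/3z)·g_1 from -5/3xz + 12y² - 5y + 17z² - 5z - 29 → 12y² - 5y + 17z² - 5z - 29
  leading term y²: subtract (12y)·g_2 from 12y² - 5y + 17z² - 5z - 29 → 12yz² - 12yz - 17y + 17z² - 5z - 29
  leading term yz²: subtract (12z²)·g_2 from 12yz² - 12yz - 17y + 17z² - 5z - 29 → -12yz - 17y + 12z⁴ - 12z³ + 5z² - 5z - 29
  leading term yz: subtract (-12z)·g_2 from -12yz - 17y + 12z⁴ - 12z³ + 5z² - 5z - 29 → -17y + 12z⁴ - 24z³ + 17z² + 7z - 29
  leading term y: subtract (-17)·g_2 from -17y + 12z⁴ - 24z³ + 17z² + 7z - 29 → 12z⁴ - 24z³ + 24z - 12
  leading term z⁴: subtract (12z)·g_3 from 12z⁴ - 24z³ + 24z - 12 → -12z³ + 12z² + 12z - 12
  leading term z³: subtract (-12)·g_3 from -12z³ + 12z² + 12z - 12 → 0
  normal form = 0.
Since the normal form is 0, p ∈ I.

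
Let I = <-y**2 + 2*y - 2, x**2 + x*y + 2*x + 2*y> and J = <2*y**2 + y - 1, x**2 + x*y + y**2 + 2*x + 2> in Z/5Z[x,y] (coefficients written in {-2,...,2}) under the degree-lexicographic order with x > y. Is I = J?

Since reduced Gröbner bases are canonical representatives of ideals under a given ordering, it suffices to compute and compare them.
Buchberger on the first generating set:
f_1 = -y**2 + 2*y - 2, LT = y**2.
f_2 = x**2 + x*y + 2*x + 2*y, LT = x**2.

The S-polynomials (S(f_1,f_2)) all reduce to 0 modulo the current basis, so we have a Gröbner basis.
Inter-reduce: drop elements whose leading term is divisible by another's, tail-reduce, and make monic.
Reduced Gröbner basis: {x**2 + x*y + 2*x + 2*y, y**2 - 2*y + 2}.

Buchberger on the second generating set:
h_1 = 2*y**2 + y - 1, LT = y**2.
h_2 = x**2 + x*y + y**2 + 2*x + 2, LT = x**2.

The S-polynomials (S(h_1,h_2)) all reduce to 0 modulo the current basis, so we have a Gröbner basis.
Inter-reduce: drop elements whose leading term is divisible by another's, tail-reduce, and make monic.
Reduced Gröbner basis: {x**2 + x*y + 2*x + 2*y, y**2 - 2*y + 2}.

These coincide, so the ideals are equal.

Yes, the ideals are equal.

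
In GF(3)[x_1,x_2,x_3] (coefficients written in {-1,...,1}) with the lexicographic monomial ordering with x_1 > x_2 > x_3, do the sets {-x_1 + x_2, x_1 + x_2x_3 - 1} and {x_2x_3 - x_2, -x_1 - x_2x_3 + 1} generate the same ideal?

No, the ideals differ.

Two ideals are equal iff their reduced Gröbner bases coincide (the reduced basis is unique for a fixed ordering).
Buchberger on the first generating set:
f_1 = -x_1 + x_2, LT = x_1.
f_2 = x_1 + x_2x_3 - 1, LT = x_1.

S(f_1,f_2): lcm = x_1. S = -x_2x_3 - x_2 + 1.
  leading term x_2x_3: no divisor's leading term divides it; move -x_2x_3 to the remainder.
  leading term x_2: no divisor's leading term divides it; move -x_2 to the remainder.
  leading term 1: no divisor's leading term divides it; move 1 to the remainder.
  remainder -x_2x_3 - x_2 + 1 ≠ 0; add g_3 = -x_2x_3 - x_2 + 1 to the basis.

The other S-polynomials (S(f_1,g_3), S(f_2,g_3)) all reduce to 0 modulo the current basis, so we have a Gröbner basis.
Inter-reduce: drop elements whose leading term is divisible by another's, tail-reduce, and make monic.
Reduced Gröbner basis: {x_1 - x_2, x_2x_3 + x_2 - 1}.

Buchberger on the second generating set:
h_1 = x_2x_3 - x_2, LT = x_2x_3.
h_2 = -x_1 - x_2x_3 + 1, LT = x_1.

The S-polynomials (S(h_1,h_2)) all reduce to 0 modulo the current basis, so we have a Gröbner basis.
Inter-reduce: drop elements whose leading term is divisible by another's, tail-reduce, and make monic.
Reduced Gröbner basis: {x_1 + x_2 - 1, x_2x_3 - x_2}.

Since the reduced bases disagree, the two ideals are not the same.
The same test decides containment: I ⊆ J iff every generator of I reduces to 0 modulo a Gröbner basis of J.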